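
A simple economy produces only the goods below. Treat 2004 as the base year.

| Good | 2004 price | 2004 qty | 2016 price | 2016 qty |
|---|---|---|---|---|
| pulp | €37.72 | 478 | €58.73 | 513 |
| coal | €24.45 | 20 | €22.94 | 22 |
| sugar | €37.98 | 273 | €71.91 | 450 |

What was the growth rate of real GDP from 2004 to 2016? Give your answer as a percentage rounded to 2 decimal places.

28.01%

Real GDP 2004 = Nominal GDP 2004 = 37.72·478 + 24.45·20 + 37.98·273 = 28887.70.
Real GDP 2016 (at 2004 prices) = 37.72·513 + 24.45·22 + 37.98·450 = 36979.26.
Real growth = 36979.26/28887.70 − 1 = 0.2801.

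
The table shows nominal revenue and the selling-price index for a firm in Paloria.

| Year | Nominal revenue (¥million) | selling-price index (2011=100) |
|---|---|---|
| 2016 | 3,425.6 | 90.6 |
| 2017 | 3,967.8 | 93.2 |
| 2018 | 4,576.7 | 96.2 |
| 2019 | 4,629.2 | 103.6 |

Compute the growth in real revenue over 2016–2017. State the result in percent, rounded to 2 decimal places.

12.60%

Real revenue 2016 = 3425.6/0.906 = 3781.02.
Real revenue 2017 = 3967.8/0.932 = 4257.30.
Change = 4257.30/3781.02 − 1 = 0.1260.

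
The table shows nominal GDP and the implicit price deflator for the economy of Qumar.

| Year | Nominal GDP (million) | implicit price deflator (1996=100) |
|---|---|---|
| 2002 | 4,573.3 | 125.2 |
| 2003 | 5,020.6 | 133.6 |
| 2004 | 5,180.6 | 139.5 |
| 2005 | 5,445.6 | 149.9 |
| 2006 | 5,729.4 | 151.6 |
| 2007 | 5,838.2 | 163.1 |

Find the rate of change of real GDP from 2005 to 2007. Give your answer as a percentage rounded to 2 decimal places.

-1.47%

Real GDP 2005 = 5445.6/1.499 = 3632.82.
Real GDP 2007 = 5838.2/1.631 = 3579.52.
Change = 3579.52/3632.82 − 1 = -0.0147.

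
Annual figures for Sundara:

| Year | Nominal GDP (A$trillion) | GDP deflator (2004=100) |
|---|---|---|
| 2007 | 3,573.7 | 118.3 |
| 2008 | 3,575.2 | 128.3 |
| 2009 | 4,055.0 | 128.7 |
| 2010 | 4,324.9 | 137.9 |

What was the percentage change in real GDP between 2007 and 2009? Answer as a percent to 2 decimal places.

Real GDP 2007 = 3573.7/1.183 = 3020.88.
Real GDP 2009 = 4055.0/1.287 = 3150.74.
Change = 3150.74/3020.88 − 1 = 0.0430.

4.30%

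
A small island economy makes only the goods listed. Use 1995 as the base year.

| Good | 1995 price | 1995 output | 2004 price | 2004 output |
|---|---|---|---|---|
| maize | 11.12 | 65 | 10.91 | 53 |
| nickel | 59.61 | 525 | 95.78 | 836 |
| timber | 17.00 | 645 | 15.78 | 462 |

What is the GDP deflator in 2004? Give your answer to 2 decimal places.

150.90

Nominal GDP 2004 = 10.91·53 + 95.78·836 + 15.78·462 = 87940.67.
Real GDP 2004 (at 1995 prices) = 11.12·53 + 59.61·836 + 17.00·462 = 58277.32.
Deflator = Nominal/Real × 100 = 87940.67/58277.32 × 100 = 150.900.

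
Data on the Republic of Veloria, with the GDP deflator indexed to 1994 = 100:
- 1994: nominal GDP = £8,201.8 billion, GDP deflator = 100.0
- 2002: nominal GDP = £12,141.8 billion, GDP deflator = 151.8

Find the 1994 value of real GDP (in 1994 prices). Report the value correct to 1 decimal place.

Real GDP = Nominal / (GDP deflator/100) = 8201.8 / 1.000 = 8201.80.

£8,201.8 billion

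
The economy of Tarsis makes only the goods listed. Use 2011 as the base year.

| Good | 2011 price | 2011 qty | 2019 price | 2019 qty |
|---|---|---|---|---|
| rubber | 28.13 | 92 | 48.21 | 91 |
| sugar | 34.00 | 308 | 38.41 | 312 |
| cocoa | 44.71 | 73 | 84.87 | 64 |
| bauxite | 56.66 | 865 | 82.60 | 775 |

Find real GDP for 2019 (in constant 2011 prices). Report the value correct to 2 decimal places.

59940.77

Real GDP 2019 = Σ (p_2011 × q_2019) = 28.13·91 + 34.00·312 + 44.71·64 + 56.66·775 = 59940.77.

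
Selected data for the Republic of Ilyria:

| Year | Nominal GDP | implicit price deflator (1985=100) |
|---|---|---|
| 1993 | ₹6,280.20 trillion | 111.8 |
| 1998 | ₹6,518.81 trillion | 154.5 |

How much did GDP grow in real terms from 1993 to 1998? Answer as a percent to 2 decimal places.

Real GDP 1993 = 6280.20 / 1.118 = 5617.35.
Real GDP 1998 = 6518.81 / 1.545 = 4219.29.
Real growth = 4219.29 / 5617.35 − 1 = -0.2489.

-24.89%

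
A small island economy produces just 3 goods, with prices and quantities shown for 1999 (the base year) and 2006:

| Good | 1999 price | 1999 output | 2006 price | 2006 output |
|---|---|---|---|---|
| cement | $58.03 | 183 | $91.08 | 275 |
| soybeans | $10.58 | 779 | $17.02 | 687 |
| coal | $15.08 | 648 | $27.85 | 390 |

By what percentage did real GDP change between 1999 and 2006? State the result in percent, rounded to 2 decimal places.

1.66%

Real GDP 1999 = Nominal GDP 1999 = 58.03·183 + 10.58·779 + 15.08·648 = 28633.15.
Real GDP 2006 (at 1999 prices) = 58.03·275 + 10.58·687 + 15.08·390 = 29107.91.
Real growth = 29107.91/28633.15 − 1 = 0.0166.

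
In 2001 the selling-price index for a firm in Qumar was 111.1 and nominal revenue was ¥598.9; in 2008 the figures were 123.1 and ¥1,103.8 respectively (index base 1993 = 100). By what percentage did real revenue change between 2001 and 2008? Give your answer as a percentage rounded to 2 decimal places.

Real revenue 2001 = 598.9 / 1.111 = 539.06.
Real revenue 2008 = 1103.8 / 1.231 = 896.67.
Real growth = 896.67 / 539.06 − 1 = 0.6634.

66.34%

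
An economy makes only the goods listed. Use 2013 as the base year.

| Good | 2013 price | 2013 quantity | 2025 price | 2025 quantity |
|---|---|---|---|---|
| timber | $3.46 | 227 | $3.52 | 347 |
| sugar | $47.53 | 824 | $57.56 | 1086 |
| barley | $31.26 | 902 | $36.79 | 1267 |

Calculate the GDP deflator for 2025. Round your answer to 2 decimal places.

Nominal GDP 2025 = 3.52·347 + 57.56·1086 + 36.79·1267 = 110344.53.
Real GDP 2025 (at 2013 prices) = 3.46·347 + 47.53·1086 + 31.26·1267 = 92424.62.
Deflator = Nominal/Real × 100 = 110344.53/92424.62 × 100 = 119.389.

119.39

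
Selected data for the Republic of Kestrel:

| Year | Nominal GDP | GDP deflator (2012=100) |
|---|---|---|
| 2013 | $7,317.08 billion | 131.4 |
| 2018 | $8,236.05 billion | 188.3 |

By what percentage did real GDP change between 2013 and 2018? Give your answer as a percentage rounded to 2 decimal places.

-21.45%

Real GDP 2013 = 7317.08 / 1.314 = 5568.55.
Real GDP 2018 = 8236.05 / 1.883 = 4373.90.
Real growth = 4373.90 / 5568.55 − 1 = -0.2145.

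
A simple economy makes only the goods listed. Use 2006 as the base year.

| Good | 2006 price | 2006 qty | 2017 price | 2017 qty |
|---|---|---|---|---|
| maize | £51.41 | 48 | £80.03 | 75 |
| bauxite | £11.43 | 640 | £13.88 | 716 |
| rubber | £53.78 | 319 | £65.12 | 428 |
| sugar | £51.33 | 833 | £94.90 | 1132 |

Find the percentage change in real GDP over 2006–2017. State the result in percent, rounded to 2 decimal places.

33.67%

Real GDP 2006 = Nominal GDP 2006 = 51.41·48 + 11.43·640 + 53.78·319 + 51.33·833 = 69696.59.
Real GDP 2017 (at 2006 prices) = 51.41·75 + 11.43·716 + 53.78·428 + 51.33·1132 = 93163.03.
Real growth = 93163.03/69696.59 − 1 = 0.3367.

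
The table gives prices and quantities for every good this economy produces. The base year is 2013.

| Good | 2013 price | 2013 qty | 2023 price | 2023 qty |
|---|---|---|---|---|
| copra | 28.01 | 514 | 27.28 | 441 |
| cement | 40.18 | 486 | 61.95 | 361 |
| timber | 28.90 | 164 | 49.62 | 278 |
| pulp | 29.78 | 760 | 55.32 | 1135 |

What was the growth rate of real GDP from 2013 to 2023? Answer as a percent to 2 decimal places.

12.06%

Real GDP 2013 = Nominal GDP 2013 = 28.01·514 + 40.18·486 + 28.90·164 + 29.78·760 = 61297.02.
Real GDP 2023 (at 2013 prices) = 28.01·441 + 40.18·361 + 28.90·278 + 29.78·1135 = 68691.89.
Real growth = 68691.89/61297.02 − 1 = 0.1206.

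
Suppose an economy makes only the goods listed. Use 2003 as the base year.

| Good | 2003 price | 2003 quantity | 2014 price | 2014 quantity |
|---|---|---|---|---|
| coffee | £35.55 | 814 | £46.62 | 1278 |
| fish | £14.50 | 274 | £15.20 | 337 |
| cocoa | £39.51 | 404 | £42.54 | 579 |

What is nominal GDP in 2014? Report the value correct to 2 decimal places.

£89333.42

Nominal GDP 2014 = Σ (p_2014 × q_2014) = 46.62·1278 + 15.20·337 + 42.54·579 = 89333.42.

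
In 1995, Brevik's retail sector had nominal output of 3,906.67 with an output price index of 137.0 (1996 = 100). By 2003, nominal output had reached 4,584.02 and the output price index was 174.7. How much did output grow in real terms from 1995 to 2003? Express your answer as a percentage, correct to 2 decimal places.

Real output 1995 = 3906.67 / 1.370 = 2851.58.
Real output 2003 = 4584.02 / 1.747 = 2623.94.
Real growth = 2623.94 / 2851.58 − 1 = -0.0798.

-7.98%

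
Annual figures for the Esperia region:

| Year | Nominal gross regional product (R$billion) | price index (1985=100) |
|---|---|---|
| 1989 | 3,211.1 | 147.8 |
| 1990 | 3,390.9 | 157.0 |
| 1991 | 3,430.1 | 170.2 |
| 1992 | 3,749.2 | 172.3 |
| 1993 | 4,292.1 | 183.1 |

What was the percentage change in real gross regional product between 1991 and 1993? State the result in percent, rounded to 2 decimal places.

16.31%

Real gross regional product 1991 = 3430.1/1.702 = 2015.33.
Real gross regional product 1993 = 4292.1/1.831 = 2344.13.
Change = 2344.13/2015.33 − 1 = 0.1631.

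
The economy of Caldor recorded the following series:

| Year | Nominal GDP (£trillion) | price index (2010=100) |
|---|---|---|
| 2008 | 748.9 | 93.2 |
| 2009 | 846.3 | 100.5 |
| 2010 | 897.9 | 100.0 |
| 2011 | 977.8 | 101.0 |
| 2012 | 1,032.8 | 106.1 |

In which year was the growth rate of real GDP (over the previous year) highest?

2011

2009: real = 846.3/1.005 = 842.09; growth vs 2008 (803.54) = 4.80%.
2010: real = 897.9/1.000 = 897.90; growth vs 2009 (842.09) = 6.63%.
2011: real = 977.8/1.010 = 968.12; growth vs 2010 (897.90) = 7.82%.
2012: real = 1032.8/1.061 = 973.42; growth vs 2011 (968.12) = 0.55%.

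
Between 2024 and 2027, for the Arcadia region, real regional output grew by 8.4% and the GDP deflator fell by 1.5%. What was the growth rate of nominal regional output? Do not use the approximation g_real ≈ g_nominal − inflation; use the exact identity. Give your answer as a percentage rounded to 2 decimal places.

6.77%

(1 + g_nom) = (1 + g_real)(1 + π) = 1.0840 × 0.9850 = 1.06774.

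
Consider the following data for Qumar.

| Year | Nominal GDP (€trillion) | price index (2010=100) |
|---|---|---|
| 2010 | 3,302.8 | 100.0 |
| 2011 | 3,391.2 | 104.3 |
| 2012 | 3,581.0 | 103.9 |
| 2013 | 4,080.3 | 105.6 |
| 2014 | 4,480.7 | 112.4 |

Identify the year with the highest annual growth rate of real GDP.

2013

2011: real = 3391.2/1.043 = 3251.39; growth vs 2010 (3302.80) = -1.56%.
2012: real = 3581.0/1.039 = 3446.58; growth vs 2011 (3251.39) = 6.00%.
2013: real = 4080.3/1.056 = 3863.92; growth vs 2012 (3446.58) = 12.11%.
2014: real = 4480.7/1.124 = 3986.39; growth vs 2013 (3863.92) = 3.17%.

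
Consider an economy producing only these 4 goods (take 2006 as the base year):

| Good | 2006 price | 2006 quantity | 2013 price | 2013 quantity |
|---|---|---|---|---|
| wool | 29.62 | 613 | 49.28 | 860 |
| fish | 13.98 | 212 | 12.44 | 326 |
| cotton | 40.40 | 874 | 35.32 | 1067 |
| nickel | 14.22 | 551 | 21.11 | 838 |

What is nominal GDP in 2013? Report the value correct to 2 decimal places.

Nominal GDP 2013 = Σ (p_2013 × q_2013) = 49.28·860 + 12.44·326 + 35.32·1067 + 21.11·838 = 101812.86.

101812.86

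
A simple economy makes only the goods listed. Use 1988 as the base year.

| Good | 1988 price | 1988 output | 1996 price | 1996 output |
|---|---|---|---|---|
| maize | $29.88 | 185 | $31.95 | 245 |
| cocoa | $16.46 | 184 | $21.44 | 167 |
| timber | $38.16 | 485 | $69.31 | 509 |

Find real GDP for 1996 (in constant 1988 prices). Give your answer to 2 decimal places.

Real GDP 1996 = Σ (p_1988 × q_1996) = 29.88·245 + 16.46·167 + 38.16·509 = 29492.86.

$29492.86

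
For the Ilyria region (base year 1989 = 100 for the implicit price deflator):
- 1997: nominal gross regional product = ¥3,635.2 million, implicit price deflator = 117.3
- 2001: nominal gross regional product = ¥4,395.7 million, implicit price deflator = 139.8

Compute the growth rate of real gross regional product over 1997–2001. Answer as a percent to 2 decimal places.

Real gross regional product 1997 = 3635.2 / 1.173 = 3099.06.
Real gross regional product 2001 = 4395.7 / 1.398 = 3144.28.
Real growth = 3144.28 / 3099.06 − 1 = 0.0146.

1.46%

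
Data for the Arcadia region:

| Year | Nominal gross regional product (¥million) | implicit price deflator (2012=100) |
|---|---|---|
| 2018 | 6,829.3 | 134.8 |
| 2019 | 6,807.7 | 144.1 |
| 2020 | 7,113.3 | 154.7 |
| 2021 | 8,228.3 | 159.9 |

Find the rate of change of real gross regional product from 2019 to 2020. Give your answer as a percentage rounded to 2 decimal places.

Real gross regional product 2019 = 6807.7/1.441 = 4724.29.
Real gross regional product 2020 = 7113.3/1.547 = 4598.13.
Change = 4598.13/4724.29 − 1 = -0.0267.

-2.67%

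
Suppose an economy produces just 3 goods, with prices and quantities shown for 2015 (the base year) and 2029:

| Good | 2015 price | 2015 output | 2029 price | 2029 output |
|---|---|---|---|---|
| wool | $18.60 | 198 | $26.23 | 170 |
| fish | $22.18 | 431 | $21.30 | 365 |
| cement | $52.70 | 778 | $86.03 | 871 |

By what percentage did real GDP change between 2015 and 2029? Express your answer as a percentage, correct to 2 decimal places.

Real GDP 2015 = Nominal GDP 2015 = 18.60·198 + 22.18·431 + 52.70·778 = 54242.98.
Real GDP 2029 (at 2015 prices) = 18.60·170 + 22.18·365 + 52.70·871 = 57159.40.
Real growth = 57159.40/54242.98 − 1 = 0.0538.

5.38%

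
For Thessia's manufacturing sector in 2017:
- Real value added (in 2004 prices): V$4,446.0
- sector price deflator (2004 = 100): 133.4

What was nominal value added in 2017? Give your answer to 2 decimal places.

Nominal value added = Real × (sector price deflator/100) = 4446.0 × 1.334 = 5930.96.

V$5,930.96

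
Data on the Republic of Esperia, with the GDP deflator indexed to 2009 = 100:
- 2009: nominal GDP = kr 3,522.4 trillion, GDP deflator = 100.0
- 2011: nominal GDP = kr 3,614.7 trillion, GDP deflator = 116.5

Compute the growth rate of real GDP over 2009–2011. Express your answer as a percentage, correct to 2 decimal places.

Deflate each year: 2009 → 3522.4/1.000 = 3522.40; 2011 → 3614.7/1.165 = 3102.75.
So real GDP changed by 3102.75/3522.40 − 1 = -0.1191, i.e. -11.91%.

-11.91%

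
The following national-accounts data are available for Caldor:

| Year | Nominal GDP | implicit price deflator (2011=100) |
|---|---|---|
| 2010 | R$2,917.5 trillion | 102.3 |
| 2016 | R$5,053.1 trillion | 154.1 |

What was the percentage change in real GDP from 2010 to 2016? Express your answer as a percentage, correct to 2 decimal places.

Real GDP 2010 = 2917.5 / 1.023 = 2851.91.
Real GDP 2016 = 5053.1 / 1.541 = 3279.10.
Real growth = 3279.10 / 2851.91 − 1 = 0.1498.

14.98%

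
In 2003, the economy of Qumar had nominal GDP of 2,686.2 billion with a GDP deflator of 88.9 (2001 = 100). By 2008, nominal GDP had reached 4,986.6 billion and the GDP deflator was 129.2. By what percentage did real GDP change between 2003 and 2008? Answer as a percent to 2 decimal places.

Real GDP 2003 = 2686.2 / 0.889 = 3021.60.
Real GDP 2008 = 4986.6 / 1.292 = 3859.60.
Real growth = 3859.60 / 3021.60 − 1 = 0.2773.

27.73%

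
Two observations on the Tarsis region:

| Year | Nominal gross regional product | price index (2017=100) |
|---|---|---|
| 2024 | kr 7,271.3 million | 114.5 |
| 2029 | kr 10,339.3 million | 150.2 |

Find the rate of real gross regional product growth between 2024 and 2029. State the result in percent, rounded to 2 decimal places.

8.40%

Deflate each year: 2024 → 7271.3/1.145 = 6350.48; 2029 → 10339.3/1.502 = 6883.69.
So real gross regional product changed by 6883.69/6350.48 − 1 = 0.0840, i.e. 8.40%.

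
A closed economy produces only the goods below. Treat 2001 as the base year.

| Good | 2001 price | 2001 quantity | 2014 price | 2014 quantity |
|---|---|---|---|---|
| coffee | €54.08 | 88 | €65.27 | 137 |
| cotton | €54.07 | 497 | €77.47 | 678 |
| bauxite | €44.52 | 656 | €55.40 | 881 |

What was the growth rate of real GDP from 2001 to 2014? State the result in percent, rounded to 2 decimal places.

36.91%

Real GDP 2001 = Nominal GDP 2001 = 54.08·88 + 54.07·497 + 44.52·656 = 60836.95.
Real GDP 2014 (at 2001 prices) = 54.08·137 + 54.07·678 + 44.52·881 = 83290.54.
Real growth = 83290.54/60836.95 − 1 = 0.3691.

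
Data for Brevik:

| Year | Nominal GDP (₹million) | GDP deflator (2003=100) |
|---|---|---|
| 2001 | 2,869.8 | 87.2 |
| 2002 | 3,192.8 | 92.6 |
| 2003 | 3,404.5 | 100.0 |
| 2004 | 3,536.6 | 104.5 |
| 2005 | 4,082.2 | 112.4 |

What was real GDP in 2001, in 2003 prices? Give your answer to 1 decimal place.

Real GDP 2001 = 2869.8 / 0.872 = 3291.06.

₹3,291.1 million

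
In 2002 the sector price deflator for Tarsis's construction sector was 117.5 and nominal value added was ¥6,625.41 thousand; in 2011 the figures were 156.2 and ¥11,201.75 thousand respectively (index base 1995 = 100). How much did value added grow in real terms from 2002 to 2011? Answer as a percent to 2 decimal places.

27.18%

Real value added 2002 = 6625.41 / 1.175 = 5638.65.
Real value added 2011 = 11201.75 / 1.562 = 7171.41.
Real growth = 7171.41 / 5638.65 − 1 = 0.2718.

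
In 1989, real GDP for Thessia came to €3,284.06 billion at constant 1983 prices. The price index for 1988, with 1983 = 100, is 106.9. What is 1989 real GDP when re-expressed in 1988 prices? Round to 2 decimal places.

€3,510.66 billion

Real GDP in 1988 prices = Real GDP in 1983 prices × (P_1988/P_1983) = 3284.06 × 1.069 = 3510.66.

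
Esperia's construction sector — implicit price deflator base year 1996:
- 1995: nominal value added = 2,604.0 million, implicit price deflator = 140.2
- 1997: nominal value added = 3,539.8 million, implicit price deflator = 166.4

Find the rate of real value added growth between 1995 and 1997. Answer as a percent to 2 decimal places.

Real value added 1995 = 2604.0 / 1.402 = 1857.35.
Real value added 1997 = 3539.8 / 1.664 = 2127.28.
Real growth = 2127.28 / 1857.35 − 1 = 0.1453.

14.53%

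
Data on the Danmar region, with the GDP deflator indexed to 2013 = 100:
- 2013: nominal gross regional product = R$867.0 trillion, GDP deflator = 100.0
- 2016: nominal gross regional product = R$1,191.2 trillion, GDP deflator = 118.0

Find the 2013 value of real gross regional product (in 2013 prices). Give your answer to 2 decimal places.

Real gross regional product = Nominal / (GDP deflator/100) = 867.0 / 1.000 = 867.00.

R$867.00 trillion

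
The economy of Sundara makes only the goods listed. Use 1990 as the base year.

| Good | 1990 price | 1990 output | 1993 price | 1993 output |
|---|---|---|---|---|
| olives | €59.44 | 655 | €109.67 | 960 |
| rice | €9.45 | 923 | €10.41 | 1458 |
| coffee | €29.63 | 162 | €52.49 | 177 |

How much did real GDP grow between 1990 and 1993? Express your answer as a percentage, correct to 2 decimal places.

45.05%

Real GDP 1990 = Nominal GDP 1990 = 59.44·655 + 9.45·923 + 29.63·162 = 52455.61.
Real GDP 1993 (at 1990 prices) = 59.44·960 + 9.45·1458 + 29.63·177 = 76085.01.
Real growth = 76085.01/52455.61 − 1 = 0.4505.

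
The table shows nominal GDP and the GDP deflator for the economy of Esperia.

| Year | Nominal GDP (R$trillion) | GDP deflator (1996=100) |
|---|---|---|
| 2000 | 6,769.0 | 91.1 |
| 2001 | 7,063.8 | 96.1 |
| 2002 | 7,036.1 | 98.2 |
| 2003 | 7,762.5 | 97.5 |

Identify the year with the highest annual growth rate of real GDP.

2001: real = 7063.8/0.961 = 7350.47; growth vs 2000 (7430.30) = -1.07%.
2002: real = 7036.1/0.982 = 7165.07; growth vs 2001 (7350.47) = -2.52%.
2003: real = 7762.5/0.975 = 7961.54; growth vs 2002 (7165.07) = 11.12%.

2003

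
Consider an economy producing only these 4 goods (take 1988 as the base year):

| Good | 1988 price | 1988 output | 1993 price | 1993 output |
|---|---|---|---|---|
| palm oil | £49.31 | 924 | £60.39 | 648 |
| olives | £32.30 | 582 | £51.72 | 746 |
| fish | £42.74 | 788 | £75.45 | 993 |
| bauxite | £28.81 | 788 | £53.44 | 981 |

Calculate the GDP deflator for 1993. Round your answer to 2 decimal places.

161.78

Nominal GDP 1993 = 60.39·648 + 51.72·746 + 75.45·993 + 53.44·981 = 205062.33.
Real GDP 1993 (at 1988 prices) = 49.31·648 + 32.30·746 + 42.74·993 + 28.81·981 = 126752.11.
Deflator = Nominal/Real × 100 = 205062.33/126752.11 × 100 = 161.782.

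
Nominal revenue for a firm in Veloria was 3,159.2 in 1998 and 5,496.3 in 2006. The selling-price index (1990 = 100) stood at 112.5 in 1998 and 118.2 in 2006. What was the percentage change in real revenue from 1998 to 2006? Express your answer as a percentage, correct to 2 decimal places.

65.59%

Deflate each year: 1998 → 3159.2/1.125 = 2808.18; 2006 → 5496.3/1.182 = 4650.00.
So real revenue changed by 4650.00/2808.18 − 1 = 0.6559, i.e. 65.59%.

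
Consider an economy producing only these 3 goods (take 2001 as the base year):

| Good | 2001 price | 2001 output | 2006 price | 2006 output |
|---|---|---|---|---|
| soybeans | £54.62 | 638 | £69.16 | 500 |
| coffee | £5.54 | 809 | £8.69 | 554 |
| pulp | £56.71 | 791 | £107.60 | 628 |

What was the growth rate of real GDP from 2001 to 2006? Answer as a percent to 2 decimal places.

Real GDP 2001 = Nominal GDP 2001 = 54.62·638 + 5.54·809 + 56.71·791 = 84187.03.
Real GDP 2006 (at 2001 prices) = 54.62·500 + 5.54·554 + 56.71·628 = 65993.04.
Real growth = 65993.04/84187.03 − 1 = -0.2161.

-21.61%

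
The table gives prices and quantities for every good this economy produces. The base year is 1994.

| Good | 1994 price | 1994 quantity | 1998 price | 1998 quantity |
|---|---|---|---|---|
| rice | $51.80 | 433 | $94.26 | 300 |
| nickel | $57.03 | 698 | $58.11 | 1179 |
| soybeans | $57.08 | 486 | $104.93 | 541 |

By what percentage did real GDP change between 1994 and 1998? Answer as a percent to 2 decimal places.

26.32%

Real GDP 1994 = Nominal GDP 1994 = 51.80·433 + 57.03·698 + 57.08·486 = 89977.22.
Real GDP 1998 (at 1994 prices) = 51.80·300 + 57.03·1179 + 57.08·541 = 113658.65.
Real growth = 113658.65/89977.22 − 1 = 0.2632.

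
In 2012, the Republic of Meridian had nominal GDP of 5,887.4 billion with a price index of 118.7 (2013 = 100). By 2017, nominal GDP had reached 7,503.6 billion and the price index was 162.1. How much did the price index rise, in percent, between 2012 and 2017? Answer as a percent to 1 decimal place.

36.6%

Price-level change = 162.1 / 118.7 − 1 = 0.3656.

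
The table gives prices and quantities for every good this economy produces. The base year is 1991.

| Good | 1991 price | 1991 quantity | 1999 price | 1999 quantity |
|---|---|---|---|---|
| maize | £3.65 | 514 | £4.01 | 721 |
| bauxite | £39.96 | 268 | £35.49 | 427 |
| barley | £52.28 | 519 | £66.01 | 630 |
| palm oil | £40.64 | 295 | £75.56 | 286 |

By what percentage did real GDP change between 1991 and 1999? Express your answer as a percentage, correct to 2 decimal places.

Real GDP 1991 = Nominal GDP 1991 = 3.65·514 + 39.96·268 + 52.28·519 + 40.64·295 = 51707.50.
Real GDP 1999 (at 1991 prices) = 3.65·721 + 39.96·427 + 52.28·630 + 40.64·286 = 64254.01.
Real growth = 64254.01/51707.50 − 1 = 0.2426.

24.26%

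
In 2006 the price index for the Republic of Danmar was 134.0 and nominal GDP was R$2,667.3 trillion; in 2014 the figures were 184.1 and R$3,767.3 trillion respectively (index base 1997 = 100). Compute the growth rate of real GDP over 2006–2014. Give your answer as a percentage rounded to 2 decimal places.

Deflate each year: 2006 → 2667.3/1.340 = 1990.52; 2014 → 3767.3/1.841 = 2046.33.
So real GDP changed by 2046.33/1990.52 − 1 = 0.0280, i.e. 2.80%.

2.80%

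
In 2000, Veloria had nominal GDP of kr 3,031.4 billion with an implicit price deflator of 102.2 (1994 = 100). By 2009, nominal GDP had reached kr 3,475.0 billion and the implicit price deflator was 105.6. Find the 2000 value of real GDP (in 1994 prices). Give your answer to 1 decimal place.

Real GDP = Nominal / (implicit price deflator/100) = 3031.4 / 1.022 = 2966.14.

kr 2,966.1 billion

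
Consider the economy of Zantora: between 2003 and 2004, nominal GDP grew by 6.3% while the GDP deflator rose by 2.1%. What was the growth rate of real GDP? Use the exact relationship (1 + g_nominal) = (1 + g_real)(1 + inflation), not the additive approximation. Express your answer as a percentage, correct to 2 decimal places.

4.11%

(1 + g_nom) = (1 + g_real)(1 + π), so g_real = 1.0630 / 1.0210 − 1 = 0.04114.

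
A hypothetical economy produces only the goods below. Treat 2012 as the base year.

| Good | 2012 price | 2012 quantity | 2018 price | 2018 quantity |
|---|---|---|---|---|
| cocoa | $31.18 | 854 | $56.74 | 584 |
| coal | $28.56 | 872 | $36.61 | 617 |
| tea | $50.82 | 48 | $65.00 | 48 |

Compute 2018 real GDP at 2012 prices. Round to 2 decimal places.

$38270.00

Real GDP 2018 = Σ (p_2012 × q_2018) = 31.18·584 + 28.56·617 + 50.82·48 = 38270.00.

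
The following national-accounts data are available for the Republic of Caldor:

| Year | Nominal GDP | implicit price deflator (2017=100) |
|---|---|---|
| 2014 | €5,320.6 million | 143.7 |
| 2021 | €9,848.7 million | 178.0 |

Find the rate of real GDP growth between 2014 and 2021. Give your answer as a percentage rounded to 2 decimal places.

49.44%

Real GDP 2014 = 5320.6 / 1.437 = 3702.57.
Real GDP 2021 = 9848.7 / 1.780 = 5532.98.
Real growth = 5532.98 / 3702.57 − 1 = 0.4944.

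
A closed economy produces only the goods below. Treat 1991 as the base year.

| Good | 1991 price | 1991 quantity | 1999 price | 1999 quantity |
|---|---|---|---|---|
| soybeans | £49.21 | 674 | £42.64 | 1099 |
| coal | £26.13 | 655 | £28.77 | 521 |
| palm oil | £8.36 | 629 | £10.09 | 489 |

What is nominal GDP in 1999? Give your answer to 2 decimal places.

£66784.54

Nominal GDP 1999 = Σ (p_1999 × q_1999) = 42.64·1099 + 28.77·521 + 10.09·489 = 66784.54.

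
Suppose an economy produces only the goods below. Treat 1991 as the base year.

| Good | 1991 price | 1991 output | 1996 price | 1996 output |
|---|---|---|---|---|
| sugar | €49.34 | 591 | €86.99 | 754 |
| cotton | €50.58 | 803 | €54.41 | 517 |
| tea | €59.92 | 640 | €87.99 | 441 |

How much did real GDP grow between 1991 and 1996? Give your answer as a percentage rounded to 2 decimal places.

-16.97%

Real GDP 1991 = Nominal GDP 1991 = 49.34·591 + 50.58·803 + 59.92·640 = 108124.48.
Real GDP 1996 (at 1991 prices) = 49.34·754 + 50.58·517 + 59.92·441 = 89776.94.
Real growth = 89776.94/108124.48 − 1 = -0.1697.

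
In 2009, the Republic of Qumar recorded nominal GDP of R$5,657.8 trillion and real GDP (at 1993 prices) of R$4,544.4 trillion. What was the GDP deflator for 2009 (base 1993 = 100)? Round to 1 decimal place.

GDP deflator = (Nominal / Real) × 100 = 5657.8 / 4544.4 × 100 = 124.50.

124.5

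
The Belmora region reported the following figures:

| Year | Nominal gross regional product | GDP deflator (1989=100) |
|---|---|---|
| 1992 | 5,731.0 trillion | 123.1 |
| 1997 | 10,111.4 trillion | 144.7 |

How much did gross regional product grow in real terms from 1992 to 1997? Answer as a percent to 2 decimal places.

Deflate each year: 1992 → 5731.0/1.231 = 4655.56; 1997 → 10111.4/1.447 = 6987.84.
So real gross regional product changed by 6987.84/4655.56 − 1 = 0.5010, i.e. 50.10%.

50.10%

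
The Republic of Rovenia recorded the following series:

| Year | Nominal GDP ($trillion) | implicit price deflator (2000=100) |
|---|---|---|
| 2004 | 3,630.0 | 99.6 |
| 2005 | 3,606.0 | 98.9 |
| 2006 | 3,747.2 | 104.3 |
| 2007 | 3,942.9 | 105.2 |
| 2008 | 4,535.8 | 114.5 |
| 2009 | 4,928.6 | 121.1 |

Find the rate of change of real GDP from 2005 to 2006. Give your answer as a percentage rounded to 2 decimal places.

-1.46%

Real GDP 2005 = 3606.0/0.989 = 3646.11.
Real GDP 2006 = 3747.2/1.043 = 3592.71.
Change = 3592.71/3646.11 − 1 = -0.0146.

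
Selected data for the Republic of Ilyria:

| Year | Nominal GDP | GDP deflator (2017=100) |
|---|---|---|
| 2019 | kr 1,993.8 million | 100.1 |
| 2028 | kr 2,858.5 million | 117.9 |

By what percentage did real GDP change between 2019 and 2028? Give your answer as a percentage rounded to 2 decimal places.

Real GDP 2019 = 1993.8 / 1.001 = 1991.81.
Real GDP 2028 = 2858.5 / 1.179 = 2424.51.
Real growth = 2424.51 / 1991.81 − 1 = 0.2172.

21.72%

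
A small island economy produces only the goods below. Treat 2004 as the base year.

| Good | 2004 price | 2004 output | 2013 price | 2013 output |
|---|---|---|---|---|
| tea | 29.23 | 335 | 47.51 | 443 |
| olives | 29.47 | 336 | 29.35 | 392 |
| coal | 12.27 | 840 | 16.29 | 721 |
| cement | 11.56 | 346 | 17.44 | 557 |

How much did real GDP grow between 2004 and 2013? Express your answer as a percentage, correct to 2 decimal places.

Real GDP 2004 = Nominal GDP 2004 = 29.23·335 + 29.47·336 + 12.27·840 + 11.56·346 = 34000.53.
Real GDP 2013 (at 2004 prices) = 29.23·443 + 29.47·392 + 12.27·721 + 11.56·557 = 39786.72.
Real growth = 39786.72/34000.53 − 1 = 0.1702.

17.02%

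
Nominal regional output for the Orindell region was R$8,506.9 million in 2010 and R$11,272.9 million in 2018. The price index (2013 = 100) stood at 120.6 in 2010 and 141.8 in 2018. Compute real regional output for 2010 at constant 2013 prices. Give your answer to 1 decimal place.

R$7,053.8 million

Real regional output = Nominal / (price index/100) = 8506.9 / 1.206 = 7053.81.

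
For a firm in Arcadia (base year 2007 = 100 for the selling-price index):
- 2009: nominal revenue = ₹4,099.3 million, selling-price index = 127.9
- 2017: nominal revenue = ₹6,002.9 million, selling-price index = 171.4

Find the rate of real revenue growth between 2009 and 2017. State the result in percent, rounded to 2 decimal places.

Deflate each year: 2009 → 4099.3/1.279 = 3205.08; 2017 → 6002.9/1.714 = 3502.28.
So real revenue changed by 3502.28/3205.08 − 1 = 0.0927, i.e. 9.27%.

9.27%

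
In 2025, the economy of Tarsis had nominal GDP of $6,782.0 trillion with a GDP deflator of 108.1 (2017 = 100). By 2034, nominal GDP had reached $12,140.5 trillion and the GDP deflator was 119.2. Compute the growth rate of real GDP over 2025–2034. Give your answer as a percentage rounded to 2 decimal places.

Real GDP 2025 = 6782.0 / 1.081 = 6273.82.
Real GDP 2034 = 12140.5 / 1.192 = 10184.98.
Real growth = 10184.98 / 6273.82 − 1 = 0.6234.

62.34%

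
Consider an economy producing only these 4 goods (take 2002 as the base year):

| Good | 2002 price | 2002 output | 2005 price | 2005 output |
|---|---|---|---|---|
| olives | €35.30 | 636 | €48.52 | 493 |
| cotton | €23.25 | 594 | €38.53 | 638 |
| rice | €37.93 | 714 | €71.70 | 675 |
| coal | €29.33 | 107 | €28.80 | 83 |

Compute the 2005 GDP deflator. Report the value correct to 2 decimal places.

Nominal GDP 2005 = 48.52·493 + 38.53·638 + 71.70·675 + 28.80·83 = 99290.40.
Real GDP 2005 (at 2002 prices) = 35.30·493 + 23.25·638 + 37.93·675 + 29.33·83 = 60273.54.
Deflator = Nominal/Real × 100 = 99290.40/60273.54 × 100 = 164.733.

164.73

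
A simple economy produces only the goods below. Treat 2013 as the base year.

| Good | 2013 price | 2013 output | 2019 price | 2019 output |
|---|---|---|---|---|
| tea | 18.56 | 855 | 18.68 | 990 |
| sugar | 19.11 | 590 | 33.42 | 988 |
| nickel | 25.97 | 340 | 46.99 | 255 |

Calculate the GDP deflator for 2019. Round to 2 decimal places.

144.71

Nominal GDP 2019 = 18.68·990 + 33.42·988 + 46.99·255 = 63494.61.
Real GDP 2019 (at 2013 prices) = 18.56·990 + 19.11·988 + 25.97·255 = 43877.43.
Deflator = Nominal/Real × 100 = 63494.61/43877.43 × 100 = 144.709.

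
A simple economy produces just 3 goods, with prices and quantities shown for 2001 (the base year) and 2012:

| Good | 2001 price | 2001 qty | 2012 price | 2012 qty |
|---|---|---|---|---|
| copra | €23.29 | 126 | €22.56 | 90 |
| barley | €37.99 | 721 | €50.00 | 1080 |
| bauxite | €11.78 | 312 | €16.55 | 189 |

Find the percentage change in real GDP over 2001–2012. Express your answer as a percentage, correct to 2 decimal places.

Real GDP 2001 = Nominal GDP 2001 = 23.29·126 + 37.99·721 + 11.78·312 = 34000.69.
Real GDP 2012 (at 2001 prices) = 23.29·90 + 37.99·1080 + 11.78·189 = 45351.72.
Real growth = 45351.72/34000.69 − 1 = 0.3338.

33.38%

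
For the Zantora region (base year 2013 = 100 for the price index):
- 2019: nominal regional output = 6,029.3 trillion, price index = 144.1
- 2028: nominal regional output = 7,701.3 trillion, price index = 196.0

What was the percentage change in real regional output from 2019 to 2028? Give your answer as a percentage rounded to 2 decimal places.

-6.09%

Real regional output 2019 = 6029.3 / 1.441 = 4184.11.
Real regional output 2028 = 7701.3 / 1.960 = 3929.23.
Real growth = 3929.23 / 4184.11 − 1 = -0.0609.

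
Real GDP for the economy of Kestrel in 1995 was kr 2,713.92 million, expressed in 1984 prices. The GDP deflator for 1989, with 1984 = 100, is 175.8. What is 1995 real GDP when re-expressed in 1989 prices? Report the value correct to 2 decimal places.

kr 4,771.07 million

Real GDP in 1989 prices = Real GDP in 1984 prices × (P_1989/P_1984) = 2713.92 × 1.758 = 4771.07.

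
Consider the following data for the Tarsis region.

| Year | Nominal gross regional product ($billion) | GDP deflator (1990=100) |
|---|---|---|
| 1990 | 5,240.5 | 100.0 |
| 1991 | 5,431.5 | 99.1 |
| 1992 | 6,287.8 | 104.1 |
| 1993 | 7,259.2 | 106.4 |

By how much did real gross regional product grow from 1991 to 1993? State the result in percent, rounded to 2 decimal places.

Real gross regional product 1991 = 5431.5/0.991 = 5480.83.
Real gross regional product 1993 = 7259.2/1.064 = 6822.56.
Change = 6822.56/5480.83 − 1 = 0.2448.

24.48%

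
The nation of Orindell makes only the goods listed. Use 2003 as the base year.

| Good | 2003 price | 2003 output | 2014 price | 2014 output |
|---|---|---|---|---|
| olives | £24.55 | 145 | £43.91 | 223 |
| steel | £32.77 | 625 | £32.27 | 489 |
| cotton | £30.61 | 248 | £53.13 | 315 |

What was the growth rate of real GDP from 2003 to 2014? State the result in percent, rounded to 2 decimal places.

-1.55%

Real GDP 2003 = Nominal GDP 2003 = 24.55·145 + 32.77·625 + 30.61·248 = 31632.28.
Real GDP 2014 (at 2003 prices) = 24.55·223 + 32.77·489 + 30.61·315 = 31141.33.
Real growth = 31141.33/31632.28 − 1 = -0.0155.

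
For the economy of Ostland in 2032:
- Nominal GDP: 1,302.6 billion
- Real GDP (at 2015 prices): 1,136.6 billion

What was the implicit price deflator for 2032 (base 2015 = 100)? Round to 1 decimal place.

114.6

implicit price deflator = (Nominal / Real) × 100 = 1302.6 / 1136.6 × 100 = 114.60.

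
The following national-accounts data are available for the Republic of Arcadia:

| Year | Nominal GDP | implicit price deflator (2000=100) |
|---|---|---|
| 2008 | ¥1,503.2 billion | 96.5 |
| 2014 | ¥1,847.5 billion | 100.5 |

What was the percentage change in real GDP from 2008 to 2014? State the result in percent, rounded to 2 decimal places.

Deflate each year: 2008 → 1503.2/0.965 = 1557.72; 2014 → 1847.5/1.005 = 1838.31.
So real GDP changed by 1838.31/1557.72 − 1 = 0.1801, i.e. 18.01%.

18.01%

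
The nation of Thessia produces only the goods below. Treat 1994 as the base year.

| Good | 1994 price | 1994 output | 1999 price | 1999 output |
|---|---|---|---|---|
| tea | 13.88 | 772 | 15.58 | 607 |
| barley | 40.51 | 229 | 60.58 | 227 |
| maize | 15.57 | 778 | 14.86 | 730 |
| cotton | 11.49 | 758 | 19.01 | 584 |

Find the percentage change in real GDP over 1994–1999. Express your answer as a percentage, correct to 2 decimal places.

Real GDP 1994 = Nominal GDP 1994 = 13.88·772 + 40.51·229 + 15.57·778 + 11.49·758 = 40815.03.
Real GDP 1999 (at 1994 prices) = 13.88·607 + 40.51·227 + 15.57·730 + 11.49·584 = 35697.19.
Real growth = 35697.19/40815.03 − 1 = -0.1254.

-12.54%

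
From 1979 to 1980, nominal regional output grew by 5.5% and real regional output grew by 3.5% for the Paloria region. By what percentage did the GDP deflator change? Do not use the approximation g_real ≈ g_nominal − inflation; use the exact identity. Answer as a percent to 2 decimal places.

1.93%

(1 + g_nom) = (1 + g_real)(1 + π), so π = 1.0550 / 1.0350 − 1 = 0.01932.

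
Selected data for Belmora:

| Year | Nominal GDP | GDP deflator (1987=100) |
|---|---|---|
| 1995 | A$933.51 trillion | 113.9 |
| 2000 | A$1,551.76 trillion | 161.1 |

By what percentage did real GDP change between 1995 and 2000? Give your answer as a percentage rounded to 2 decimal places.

Deflate each year: 1995 → 933.51/1.139 = 819.59; 2000 → 1551.76/1.611 = 963.23.
So real GDP changed by 963.23/819.59 − 1 = 0.1753, i.e. 17.53%.

17.53%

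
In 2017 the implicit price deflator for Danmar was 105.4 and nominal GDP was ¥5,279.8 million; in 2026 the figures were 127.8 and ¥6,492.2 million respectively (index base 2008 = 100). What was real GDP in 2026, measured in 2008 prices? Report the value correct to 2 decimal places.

Real GDP = Nominal / (implicit price deflator/100) = 6492.2 / 1.278 = 5079.97.

¥5,079.97 million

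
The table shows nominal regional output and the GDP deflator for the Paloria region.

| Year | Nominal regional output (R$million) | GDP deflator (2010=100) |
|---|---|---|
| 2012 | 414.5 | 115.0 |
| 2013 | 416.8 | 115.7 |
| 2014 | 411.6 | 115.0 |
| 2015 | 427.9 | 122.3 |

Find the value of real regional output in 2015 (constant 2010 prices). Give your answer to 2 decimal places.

Real regional output 2015 = 427.9 / 1.223 = 349.88.

R$349.88 million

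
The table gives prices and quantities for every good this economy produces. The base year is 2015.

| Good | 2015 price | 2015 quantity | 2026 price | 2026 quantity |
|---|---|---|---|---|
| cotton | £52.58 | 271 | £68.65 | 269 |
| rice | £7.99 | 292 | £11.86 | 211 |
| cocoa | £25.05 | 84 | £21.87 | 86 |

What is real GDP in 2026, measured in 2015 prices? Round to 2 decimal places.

Real GDP 2026 = Σ (p_2015 × q_2026) = 52.58·269 + 7.99·211 + 25.05·86 = 17984.21.

£17984.21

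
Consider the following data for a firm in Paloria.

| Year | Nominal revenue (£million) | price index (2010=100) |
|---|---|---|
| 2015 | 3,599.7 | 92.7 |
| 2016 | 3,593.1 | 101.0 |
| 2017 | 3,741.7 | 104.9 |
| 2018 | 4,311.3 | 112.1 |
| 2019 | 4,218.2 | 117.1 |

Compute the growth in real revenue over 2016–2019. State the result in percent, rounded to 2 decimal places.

Real revenue 2016 = 3593.1/1.010 = 3557.52.
Real revenue 2019 = 4218.2/1.171 = 3602.22.
Change = 3602.22/3557.52 − 1 = 0.0126.

1.26%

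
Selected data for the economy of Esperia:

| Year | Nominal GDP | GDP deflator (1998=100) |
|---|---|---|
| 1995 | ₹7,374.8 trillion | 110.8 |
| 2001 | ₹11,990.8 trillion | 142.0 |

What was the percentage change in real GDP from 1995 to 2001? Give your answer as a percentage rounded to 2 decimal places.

26.87%

Deflate each year: 1995 → 7374.8/1.108 = 6655.96; 2001 → 11990.8/1.420 = 8444.23.
So real GDP changed by 8444.23/6655.96 − 1 = 0.2687, i.e. 26.87%.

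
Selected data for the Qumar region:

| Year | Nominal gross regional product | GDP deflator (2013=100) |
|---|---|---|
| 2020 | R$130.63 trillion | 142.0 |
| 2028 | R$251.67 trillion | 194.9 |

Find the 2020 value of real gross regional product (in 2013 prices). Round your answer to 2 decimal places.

R$91.99 trillion

Real gross regional product = Nominal / (GDP deflator/100) = 130.63 / 1.420 = 91.99.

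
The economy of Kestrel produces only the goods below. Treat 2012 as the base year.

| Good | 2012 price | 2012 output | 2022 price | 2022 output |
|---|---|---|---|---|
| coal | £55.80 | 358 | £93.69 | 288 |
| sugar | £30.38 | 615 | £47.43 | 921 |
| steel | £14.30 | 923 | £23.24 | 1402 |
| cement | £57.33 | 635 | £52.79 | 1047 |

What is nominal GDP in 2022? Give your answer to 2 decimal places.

Nominal GDP 2022 = Σ (p_2022 × q_2022) = 93.69·288 + 47.43·921 + 23.24·1402 + 52.79·1047 = 158519.36.

£158519.36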